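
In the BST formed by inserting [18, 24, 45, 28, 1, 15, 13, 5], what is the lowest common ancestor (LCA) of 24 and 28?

Tree insertion order: [18, 24, 45, 28, 1, 15, 13, 5]
Tree (level-order array): [18, 1, 24, None, 15, None, 45, 13, None, 28, None, 5]
In a BST, the LCA of p=24, q=28 is the first node v on the
root-to-leaf path with p <= v <= q (go left if both < v, right if both > v).
Walk from root:
  at 18: both 24 and 28 > 18, go right
  at 24: 24 <= 24 <= 28, this is the LCA
LCA = 24


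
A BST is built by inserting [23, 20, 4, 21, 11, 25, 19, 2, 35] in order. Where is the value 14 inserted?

Starting tree (level order): [23, 20, 25, 4, 21, None, 35, 2, 11, None, None, None, None, None, None, None, 19]
Insertion path: 23 -> 20 -> 4 -> 11 -> 19
Result: insert 14 as left child of 19
Final tree (level order): [23, 20, 25, 4, 21, None, 35, 2, 11, None, None, None, None, None, None, None, 19, 14]


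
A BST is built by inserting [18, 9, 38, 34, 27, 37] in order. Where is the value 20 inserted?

Starting tree (level order): [18, 9, 38, None, None, 34, None, 27, 37]
Insertion path: 18 -> 38 -> 34 -> 27
Result: insert 20 as left child of 27
Final tree (level order): [18, 9, 38, None, None, 34, None, 27, 37, 20]


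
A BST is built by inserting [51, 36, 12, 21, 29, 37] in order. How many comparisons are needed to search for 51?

Search path for 51: 51
Found: True
Comparisons: 1


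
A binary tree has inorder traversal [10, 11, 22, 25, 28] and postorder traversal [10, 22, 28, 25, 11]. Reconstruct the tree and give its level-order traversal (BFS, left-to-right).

Inorder:   [10, 11, 22, 25, 28]
Postorder: [10, 22, 28, 25, 11]
Algorithm: postorder visits root last, so walk postorder right-to-left;
each value is the root of the current inorder slice — split it at that
value, recurse on the right subtree first, then the left.
Recursive splits:
  root=11; inorder splits into left=[10], right=[22, 25, 28]
  root=25; inorder splits into left=[22], right=[28]
  root=28; inorder splits into left=[], right=[]
  root=22; inorder splits into left=[], right=[]
  root=10; inorder splits into left=[], right=[]
Reconstructed level-order: [11, 10, 25, 22, 28]


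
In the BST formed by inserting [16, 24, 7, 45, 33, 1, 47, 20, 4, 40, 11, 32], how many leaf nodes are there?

Tree built from: [16, 24, 7, 45, 33, 1, 47, 20, 4, 40, 11, 32]
Tree (level-order array): [16, 7, 24, 1, 11, 20, 45, None, 4, None, None, None, None, 33, 47, None, None, 32, 40]
Rule: A leaf has 0 children.
Per-node child counts:
  node 16: 2 child(ren)
  node 7: 2 child(ren)
  node 1: 1 child(ren)
  node 4: 0 child(ren)
  node 11: 0 child(ren)
  node 24: 2 child(ren)
  node 20: 0 child(ren)
  node 45: 2 child(ren)
  node 33: 2 child(ren)
  node 32: 0 child(ren)
  node 40: 0 child(ren)
  node 47: 0 child(ren)
Matching nodes: [4, 11, 20, 32, 40, 47]
Count of leaf nodes: 6


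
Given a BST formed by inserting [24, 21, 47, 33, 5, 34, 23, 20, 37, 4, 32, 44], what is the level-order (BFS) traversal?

Tree insertion order: [24, 21, 47, 33, 5, 34, 23, 20, 37, 4, 32, 44]
Tree (level-order array): [24, 21, 47, 5, 23, 33, None, 4, 20, None, None, 32, 34, None, None, None, None, None, None, None, 37, None, 44]
BFS from the root, enqueuing left then right child of each popped node:
  queue [24] -> pop 24, enqueue [21, 47], visited so far: [24]
  queue [21, 47] -> pop 21, enqueue [5, 23], visited so far: [24, 21]
  queue [47, 5, 23] -> pop 47, enqueue [33], visited so far: [24, 21, 47]
  queue [5, 23, 33] -> pop 5, enqueue [4, 20], visited so far: [24, 21, 47, 5]
  queue [23, 33, 4, 20] -> pop 23, enqueue [none], visited so far: [24, 21, 47, 5, 23]
  queue [33, 4, 20] -> pop 33, enqueue [32, 34], visited so far: [24, 21, 47, 5, 23, 33]
  queue [4, 20, 32, 34] -> pop 4, enqueue [none], visited so far: [24, 21, 47, 5, 23, 33, 4]
  queue [20, 32, 34] -> pop 20, enqueue [none], visited so far: [24, 21, 47, 5, 23, 33, 4, 20]
  queue [32, 34] -> pop 32, enqueue [none], visited so far: [24, 21, 47, 5, 23, 33, 4, 20, 32]
  queue [34] -> pop 34, enqueue [37], visited so far: [24, 21, 47, 5, 23, 33, 4, 20, 32, 34]
  queue [37] -> pop 37, enqueue [44], visited so far: [24, 21, 47, 5, 23, 33, 4, 20, 32, 34, 37]
  queue [44] -> pop 44, enqueue [none], visited so far: [24, 21, 47, 5, 23, 33, 4, 20, 32, 34, 37, 44]
Result: [24, 21, 47, 5, 23, 33, 4, 20, 32, 34, 37, 44]


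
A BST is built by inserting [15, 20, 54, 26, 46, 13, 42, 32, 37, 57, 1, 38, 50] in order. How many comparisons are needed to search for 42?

Search path for 42: 15 -> 20 -> 54 -> 26 -> 46 -> 42
Found: True
Comparisons: 6


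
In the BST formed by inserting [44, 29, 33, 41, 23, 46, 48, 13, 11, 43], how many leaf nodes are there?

Tree built from: [44, 29, 33, 41, 23, 46, 48, 13, 11, 43]
Tree (level-order array): [44, 29, 46, 23, 33, None, 48, 13, None, None, 41, None, None, 11, None, None, 43]
Rule: A leaf has 0 children.
Per-node child counts:
  node 44: 2 child(ren)
  node 29: 2 child(ren)
  node 23: 1 child(ren)
  node 13: 1 child(ren)
  node 11: 0 child(ren)
  node 33: 1 child(ren)
  node 41: 1 child(ren)
  node 43: 0 child(ren)
  node 46: 1 child(ren)
  node 48: 0 child(ren)
Matching nodes: [11, 43, 48]
Count of leaf nodes: 3


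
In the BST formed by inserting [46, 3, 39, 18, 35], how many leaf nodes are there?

Tree built from: [46, 3, 39, 18, 35]
Tree (level-order array): [46, 3, None, None, 39, 18, None, None, 35]
Rule: A leaf has 0 children.
Per-node child counts:
  node 46: 1 child(ren)
  node 3: 1 child(ren)
  node 39: 1 child(ren)
  node 18: 1 child(ren)
  node 35: 0 child(ren)
Matching nodes: [35]
Count of leaf nodes: 1


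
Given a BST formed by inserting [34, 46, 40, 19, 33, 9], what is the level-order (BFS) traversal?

Tree insertion order: [34, 46, 40, 19, 33, 9]
Tree (level-order array): [34, 19, 46, 9, 33, 40]
BFS from the root, enqueuing left then right child of each popped node:
  queue [34] -> pop 34, enqueue [19, 46], visited so far: [34]
  queue [19, 46] -> pop 19, enqueue [9, 33], visited so far: [34, 19]
  queue [46, 9, 33] -> pop 46, enqueue [40], visited so far: [34, 19, 46]
  queue [9, 33, 40] -> pop 9, enqueue [none], visited so far: [34, 19, 46, 9]
  queue [33, 40] -> pop 33, enqueue [none], visited so far: [34, 19, 46, 9, 33]
  queue [40] -> pop 40, enqueue [none], visited so far: [34, 19, 46, 9, 33, 40]
Result: [34, 19, 46, 9, 33, 40]


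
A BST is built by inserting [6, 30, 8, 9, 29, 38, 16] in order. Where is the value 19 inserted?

Starting tree (level order): [6, None, 30, 8, 38, None, 9, None, None, None, 29, 16]
Insertion path: 6 -> 30 -> 8 -> 9 -> 29 -> 16
Result: insert 19 as right child of 16
Final tree (level order): [6, None, 30, 8, 38, None, 9, None, None, None, 29, 16, None, None, 19]


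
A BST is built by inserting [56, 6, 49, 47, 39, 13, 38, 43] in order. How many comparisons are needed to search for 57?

Search path for 57: 56
Found: False
Comparisons: 1


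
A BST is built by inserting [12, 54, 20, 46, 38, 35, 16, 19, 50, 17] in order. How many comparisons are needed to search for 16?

Search path for 16: 12 -> 54 -> 20 -> 16
Found: True
Comparisons: 4


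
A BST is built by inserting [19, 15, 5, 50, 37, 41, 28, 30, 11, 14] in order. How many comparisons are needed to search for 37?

Search path for 37: 19 -> 50 -> 37
Found: True
Comparisons: 3


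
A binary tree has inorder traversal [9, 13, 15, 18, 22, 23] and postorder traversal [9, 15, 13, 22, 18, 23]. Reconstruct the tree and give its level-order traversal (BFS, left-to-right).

Inorder:   [9, 13, 15, 18, 22, 23]
Postorder: [9, 15, 13, 22, 18, 23]
Algorithm: postorder visits root last, so walk postorder right-to-left;
each value is the root of the current inorder slice — split it at that
value, recurse on the right subtree first, then the left.
Recursive splits:
  root=23; inorder splits into left=[9, 13, 15, 18, 22], right=[]
  root=18; inorder splits into left=[9, 13, 15], right=[22]
  root=22; inorder splits into left=[], right=[]
  root=13; inorder splits into left=[9], right=[15]
  root=15; inorder splits into left=[], right=[]
  root=9; inorder splits into left=[], right=[]
Reconstructed level-order: [23, 18, 13, 22, 9, 15]


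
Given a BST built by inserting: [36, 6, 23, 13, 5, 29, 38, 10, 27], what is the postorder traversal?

Tree insertion order: [36, 6, 23, 13, 5, 29, 38, 10, 27]
Tree (level-order array): [36, 6, 38, 5, 23, None, None, None, None, 13, 29, 10, None, 27]
Postorder traversal: [5, 10, 13, 27, 29, 23, 6, 38, 36]


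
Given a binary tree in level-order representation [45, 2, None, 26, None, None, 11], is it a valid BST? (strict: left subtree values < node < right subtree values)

Level-order array: [45, 2, None, 26, None, None, 11]
Validate using subtree bounds (lo, hi): at each node, require lo < value < hi,
then recurse left with hi=value and right with lo=value.
Preorder trace (stopping at first violation):
  at node 45 with bounds (-inf, +inf): OK
  at node 2 with bounds (-inf, 45): OK
  at node 26 with bounds (-inf, 2): VIOLATION
Node 26 violates its bound: not (-inf < 26 < 2).
Result: Not a valid BST


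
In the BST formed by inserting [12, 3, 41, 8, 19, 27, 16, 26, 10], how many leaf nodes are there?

Tree built from: [12, 3, 41, 8, 19, 27, 16, 26, 10]
Tree (level-order array): [12, 3, 41, None, 8, 19, None, None, 10, 16, 27, None, None, None, None, 26]
Rule: A leaf has 0 children.
Per-node child counts:
  node 12: 2 child(ren)
  node 3: 1 child(ren)
  node 8: 1 child(ren)
  node 10: 0 child(ren)
  node 41: 1 child(ren)
  node 19: 2 child(ren)
  node 16: 0 child(ren)
  node 27: 1 child(ren)
  node 26: 0 child(ren)
Matching nodes: [10, 16, 26]
Count of leaf nodes: 3


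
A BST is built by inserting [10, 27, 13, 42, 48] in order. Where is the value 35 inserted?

Starting tree (level order): [10, None, 27, 13, 42, None, None, None, 48]
Insertion path: 10 -> 27 -> 42
Result: insert 35 as left child of 42
Final tree (level order): [10, None, 27, 13, 42, None, None, 35, 48]


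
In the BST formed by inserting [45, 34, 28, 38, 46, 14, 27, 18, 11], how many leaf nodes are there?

Tree built from: [45, 34, 28, 38, 46, 14, 27, 18, 11]
Tree (level-order array): [45, 34, 46, 28, 38, None, None, 14, None, None, None, 11, 27, None, None, 18]
Rule: A leaf has 0 children.
Per-node child counts:
  node 45: 2 child(ren)
  node 34: 2 child(ren)
  node 28: 1 child(ren)
  node 14: 2 child(ren)
  node 11: 0 child(ren)
  node 27: 1 child(ren)
  node 18: 0 child(ren)
  node 38: 0 child(ren)
  node 46: 0 child(ren)
Matching nodes: [11, 18, 38, 46]
Count of leaf nodes: 4


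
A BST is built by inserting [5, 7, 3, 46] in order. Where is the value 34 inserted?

Starting tree (level order): [5, 3, 7, None, None, None, 46]
Insertion path: 5 -> 7 -> 46
Result: insert 34 as left child of 46
Final tree (level order): [5, 3, 7, None, None, None, 46, 34]


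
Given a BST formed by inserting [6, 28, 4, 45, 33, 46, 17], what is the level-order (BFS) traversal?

Tree insertion order: [6, 28, 4, 45, 33, 46, 17]
Tree (level-order array): [6, 4, 28, None, None, 17, 45, None, None, 33, 46]
BFS from the root, enqueuing left then right child of each popped node:
  queue [6] -> pop 6, enqueue [4, 28], visited so far: [6]
  queue [4, 28] -> pop 4, enqueue [none], visited so far: [6, 4]
  queue [28] -> pop 28, enqueue [17, 45], visited so far: [6, 4, 28]
  queue [17, 45] -> pop 17, enqueue [none], visited so far: [6, 4, 28, 17]
  queue [45] -> pop 45, enqueue [33, 46], visited so far: [6, 4, 28, 17, 45]
  queue [33, 46] -> pop 33, enqueue [none], visited so far: [6, 4, 28, 17, 45, 33]
  queue [46] -> pop 46, enqueue [none], visited so far: [6, 4, 28, 17, 45, 33, 46]
Result: [6, 4, 28, 17, 45, 33, 46]


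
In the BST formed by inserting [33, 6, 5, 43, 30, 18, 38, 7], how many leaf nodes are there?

Tree built from: [33, 6, 5, 43, 30, 18, 38, 7]
Tree (level-order array): [33, 6, 43, 5, 30, 38, None, None, None, 18, None, None, None, 7]
Rule: A leaf has 0 children.
Per-node child counts:
  node 33: 2 child(ren)
  node 6: 2 child(ren)
  node 5: 0 child(ren)
  node 30: 1 child(ren)
  node 18: 1 child(ren)
  node 7: 0 child(ren)
  node 43: 1 child(ren)
  node 38: 0 child(ren)
Matching nodes: [5, 7, 38]
Count of leaf nodes: 3


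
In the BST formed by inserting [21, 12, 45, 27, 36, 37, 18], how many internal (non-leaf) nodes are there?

Tree built from: [21, 12, 45, 27, 36, 37, 18]
Tree (level-order array): [21, 12, 45, None, 18, 27, None, None, None, None, 36, None, 37]
Rule: An internal node has at least one child.
Per-node child counts:
  node 21: 2 child(ren)
  node 12: 1 child(ren)
  node 18: 0 child(ren)
  node 45: 1 child(ren)
  node 27: 1 child(ren)
  node 36: 1 child(ren)
  node 37: 0 child(ren)
Matching nodes: [21, 12, 45, 27, 36]
Count of internal (non-leaf) nodes: 5


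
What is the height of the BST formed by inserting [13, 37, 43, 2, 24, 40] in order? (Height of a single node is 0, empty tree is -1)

Insertion order: [13, 37, 43, 2, 24, 40]
Tree (level-order array): [13, 2, 37, None, None, 24, 43, None, None, 40]
Compute height bottom-up (empty subtree = -1):
  height(2) = 1 + max(-1, -1) = 0
  height(24) = 1 + max(-1, -1) = 0
  height(40) = 1 + max(-1, -1) = 0
  height(43) = 1 + max(0, -1) = 1
  height(37) = 1 + max(0, 1) = 2
  height(13) = 1 + max(0, 2) = 3
Height = 3


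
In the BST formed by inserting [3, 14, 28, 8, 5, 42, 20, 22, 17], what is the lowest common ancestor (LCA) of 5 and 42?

Tree insertion order: [3, 14, 28, 8, 5, 42, 20, 22, 17]
Tree (level-order array): [3, None, 14, 8, 28, 5, None, 20, 42, None, None, 17, 22]
In a BST, the LCA of p=5, q=42 is the first node v on the
root-to-leaf path with p <= v <= q (go left if both < v, right if both > v).
Walk from root:
  at 3: both 5 and 42 > 3, go right
  at 14: 5 <= 14 <= 42, this is the LCA
LCA = 14


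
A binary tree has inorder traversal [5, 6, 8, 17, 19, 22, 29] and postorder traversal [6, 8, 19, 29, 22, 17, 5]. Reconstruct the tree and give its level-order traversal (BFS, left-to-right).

Inorder:   [5, 6, 8, 17, 19, 22, 29]
Postorder: [6, 8, 19, 29, 22, 17, 5]
Algorithm: postorder visits root last, so walk postorder right-to-left;
each value is the root of the current inorder slice — split it at that
value, recurse on the right subtree first, then the left.
Recursive splits:
  root=5; inorder splits into left=[], right=[6, 8, 17, 19, 22, 29]
  root=17; inorder splits into left=[6, 8], right=[19, 22, 29]
  root=22; inorder splits into left=[19], right=[29]
  root=29; inorder splits into left=[], right=[]
  root=19; inorder splits into left=[], right=[]
  root=8; inorder splits into left=[6], right=[]
  root=6; inorder splits into left=[], right=[]
Reconstructed level-order: [5, 17, 8, 22, 6, 19, 29]


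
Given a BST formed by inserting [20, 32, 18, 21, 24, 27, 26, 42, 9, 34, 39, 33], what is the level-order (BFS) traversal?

Tree insertion order: [20, 32, 18, 21, 24, 27, 26, 42, 9, 34, 39, 33]
Tree (level-order array): [20, 18, 32, 9, None, 21, 42, None, None, None, 24, 34, None, None, 27, 33, 39, 26]
BFS from the root, enqueuing left then right child of each popped node:
  queue [20] -> pop 20, enqueue [18, 32], visited so far: [20]
  queue [18, 32] -> pop 18, enqueue [9], visited so far: [20, 18]
  queue [32, 9] -> pop 32, enqueue [21, 42], visited so far: [20, 18, 32]
  queue [9, 21, 42] -> pop 9, enqueue [none], visited so far: [20, 18, 32, 9]
  queue [21, 42] -> pop 21, enqueue [24], visited so far: [20, 18, 32, 9, 21]
  queue [42, 24] -> pop 42, enqueue [34], visited so far: [20, 18, 32, 9, 21, 42]
  queue [24, 34] -> pop 24, enqueue [27], visited so far: [20, 18, 32, 9, 21, 42, 24]
  queue [34, 27] -> pop 34, enqueue [33, 39], visited so far: [20, 18, 32, 9, 21, 42, 24, 34]
  queue [27, 33, 39] -> pop 27, enqueue [26], visited so far: [20, 18, 32, 9, 21, 42, 24, 34, 27]
  queue [33, 39, 26] -> pop 33, enqueue [none], visited so far: [20, 18, 32, 9, 21, 42, 24, 34, 27, 33]
  queue [39, 26] -> pop 39, enqueue [none], visited so far: [20, 18, 32, 9, 21, 42, 24, 34, 27, 33, 39]
  queue [26] -> pop 26, enqueue [none], visited so far: [20, 18, 32, 9, 21, 42, 24, 34, 27, 33, 39, 26]
Result: [20, 18, 32, 9, 21, 42, 24, 34, 27, 33, 39, 26]


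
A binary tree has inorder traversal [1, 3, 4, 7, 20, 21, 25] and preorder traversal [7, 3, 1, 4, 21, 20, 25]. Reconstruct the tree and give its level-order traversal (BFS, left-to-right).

Inorder:  [1, 3, 4, 7, 20, 21, 25]
Preorder: [7, 3, 1, 4, 21, 20, 25]
Algorithm: preorder visits root first, so consume preorder in order;
for each root, split the current inorder slice at that value into
left-subtree inorder and right-subtree inorder, then recurse.
Recursive splits:
  root=7; inorder splits into left=[1, 3, 4], right=[20, 21, 25]
  root=3; inorder splits into left=[1], right=[4]
  root=1; inorder splits into left=[], right=[]
  root=4; inorder splits into left=[], right=[]
  root=21; inorder splits into left=[20], right=[25]
  root=20; inorder splits into left=[], right=[]
  root=25; inorder splits into left=[], right=[]
Reconstructed level-order: [7, 3, 21, 1, 4, 20, 25]


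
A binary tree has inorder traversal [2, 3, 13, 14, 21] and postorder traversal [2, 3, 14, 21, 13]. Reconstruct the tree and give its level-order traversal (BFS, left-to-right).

Inorder:   [2, 3, 13, 14, 21]
Postorder: [2, 3, 14, 21, 13]
Algorithm: postorder visits root last, so walk postorder right-to-left;
each value is the root of the current inorder slice — split it at that
value, recurse on the right subtree first, then the left.
Recursive splits:
  root=13; inorder splits into left=[2, 3], right=[14, 21]
  root=21; inorder splits into left=[14], right=[]
  root=14; inorder splits into left=[], right=[]
  root=3; inorder splits into left=[2], right=[]
  root=2; inorder splits into left=[], right=[]
Reconstructed level-order: [13, 3, 21, 2, 14]


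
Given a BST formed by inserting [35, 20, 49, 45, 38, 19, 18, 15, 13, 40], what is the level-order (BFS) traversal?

Tree insertion order: [35, 20, 49, 45, 38, 19, 18, 15, 13, 40]
Tree (level-order array): [35, 20, 49, 19, None, 45, None, 18, None, 38, None, 15, None, None, 40, 13]
BFS from the root, enqueuing left then right child of each popped node:
  queue [35] -> pop 35, enqueue [20, 49], visited so far: [35]
  queue [20, 49] -> pop 20, enqueue [19], visited so far: [35, 20]
  queue [49, 19] -> pop 49, enqueue [45], visited so far: [35, 20, 49]
  queue [19, 45] -> pop 19, enqueue [18], visited so far: [35, 20, 49, 19]
  queue [45, 18] -> pop 45, enqueue [38], visited so far: [35, 20, 49, 19, 45]
  queue [18, 38] -> pop 18, enqueue [15], visited so far: [35, 20, 49, 19, 45, 18]
  queue [38, 15] -> pop 38, enqueue [40], visited so far: [35, 20, 49, 19, 45, 18, 38]
  queue [15, 40] -> pop 15, enqueue [13], visited so far: [35, 20, 49, 19, 45, 18, 38, 15]
  queue [40, 13] -> pop 40, enqueue [none], visited so far: [35, 20, 49, 19, 45, 18, 38, 15, 40]
  queue [13] -> pop 13, enqueue [none], visited so far: [35, 20, 49, 19, 45, 18, 38, 15, 40, 13]
Result: [35, 20, 49, 19, 45, 18, 38, 15, 40, 13]


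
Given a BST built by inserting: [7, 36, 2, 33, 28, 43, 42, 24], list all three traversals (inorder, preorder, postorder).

Tree insertion order: [7, 36, 2, 33, 28, 43, 42, 24]
Tree (level-order array): [7, 2, 36, None, None, 33, 43, 28, None, 42, None, 24]
Inorder (L, root, R): [2, 7, 24, 28, 33, 36, 42, 43]
Preorder (root, L, R): [7, 2, 36, 33, 28, 24, 43, 42]
Postorder (L, R, root): [2, 24, 28, 33, 42, 43, 36, 7]


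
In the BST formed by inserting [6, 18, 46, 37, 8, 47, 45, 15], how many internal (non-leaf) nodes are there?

Tree built from: [6, 18, 46, 37, 8, 47, 45, 15]
Tree (level-order array): [6, None, 18, 8, 46, None, 15, 37, 47, None, None, None, 45]
Rule: An internal node has at least one child.
Per-node child counts:
  node 6: 1 child(ren)
  node 18: 2 child(ren)
  node 8: 1 child(ren)
  node 15: 0 child(ren)
  node 46: 2 child(ren)
  node 37: 1 child(ren)
  node 45: 0 child(ren)
  node 47: 0 child(ren)
Matching nodes: [6, 18, 8, 46, 37]
Count of internal (non-leaf) nodes: 5


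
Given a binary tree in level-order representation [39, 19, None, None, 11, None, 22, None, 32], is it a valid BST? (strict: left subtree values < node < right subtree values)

Level-order array: [39, 19, None, None, 11, None, 22, None, 32]
Validate using subtree bounds (lo, hi): at each node, require lo < value < hi,
then recurse left with hi=value and right with lo=value.
Preorder trace (stopping at first violation):
  at node 39 with bounds (-inf, +inf): OK
  at node 19 with bounds (-inf, 39): OK
  at node 11 with bounds (19, 39): VIOLATION
Node 11 violates its bound: not (19 < 11 < 39).
Result: Not a valid BST


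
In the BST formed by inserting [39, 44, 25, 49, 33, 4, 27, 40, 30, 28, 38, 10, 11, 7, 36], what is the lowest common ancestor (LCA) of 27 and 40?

Tree insertion order: [39, 44, 25, 49, 33, 4, 27, 40, 30, 28, 38, 10, 11, 7, 36]
Tree (level-order array): [39, 25, 44, 4, 33, 40, 49, None, 10, 27, 38, None, None, None, None, 7, 11, None, 30, 36, None, None, None, None, None, 28]
In a BST, the LCA of p=27, q=40 is the first node v on the
root-to-leaf path with p <= v <= q (go left if both < v, right if both > v).
Walk from root:
  at 39: 27 <= 39 <= 40, this is the LCA
LCA = 39


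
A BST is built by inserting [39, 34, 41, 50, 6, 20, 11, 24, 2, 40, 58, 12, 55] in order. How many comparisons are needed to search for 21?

Search path for 21: 39 -> 34 -> 6 -> 20 -> 24
Found: False
Comparisons: 5


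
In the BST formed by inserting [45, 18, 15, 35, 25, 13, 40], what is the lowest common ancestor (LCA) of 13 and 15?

Tree insertion order: [45, 18, 15, 35, 25, 13, 40]
Tree (level-order array): [45, 18, None, 15, 35, 13, None, 25, 40]
In a BST, the LCA of p=13, q=15 is the first node v on the
root-to-leaf path with p <= v <= q (go left if both < v, right if both > v).
Walk from root:
  at 45: both 13 and 15 < 45, go left
  at 18: both 13 and 15 < 18, go left
  at 15: 13 <= 15 <= 15, this is the LCA
LCA = 15


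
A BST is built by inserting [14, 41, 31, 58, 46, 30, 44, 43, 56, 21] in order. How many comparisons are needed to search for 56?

Search path for 56: 14 -> 41 -> 58 -> 46 -> 56
Found: True
Comparisons: 5


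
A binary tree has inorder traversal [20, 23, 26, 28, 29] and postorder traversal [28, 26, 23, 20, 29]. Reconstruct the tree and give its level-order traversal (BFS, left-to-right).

Inorder:   [20, 23, 26, 28, 29]
Postorder: [28, 26, 23, 20, 29]
Algorithm: postorder visits root last, so walk postorder right-to-left;
each value is the root of the current inorder slice — split it at that
value, recurse on the right subtree first, then the left.
Recursive splits:
  root=29; inorder splits into left=[20, 23, 26, 28], right=[]
  root=20; inorder splits into left=[], right=[23, 26, 28]
  root=23; inorder splits into left=[], right=[26, 28]
  root=26; inorder splits into left=[], right=[28]
  root=28; inorder splits into left=[], right=[]
Reconstructed level-order: [29, 20, 23, 26, 28]


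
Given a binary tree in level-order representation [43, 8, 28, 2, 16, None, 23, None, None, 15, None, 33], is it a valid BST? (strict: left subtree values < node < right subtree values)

Level-order array: [43, 8, 28, 2, 16, None, 23, None, None, 15, None, 33]
Validate using subtree bounds (lo, hi): at each node, require lo < value < hi,
then recurse left with hi=value and right with lo=value.
Preorder trace (stopping at first violation):
  at node 43 with bounds (-inf, +inf): OK
  at node 8 with bounds (-inf, 43): OK
  at node 2 with bounds (-inf, 8): OK
  at node 16 with bounds (8, 43): OK
  at node 15 with bounds (8, 16): OK
  at node 28 with bounds (43, +inf): VIOLATION
Node 28 violates its bound: not (43 < 28 < +inf).
Result: Not a valid BST


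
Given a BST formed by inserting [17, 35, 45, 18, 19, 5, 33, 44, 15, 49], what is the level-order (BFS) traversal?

Tree insertion order: [17, 35, 45, 18, 19, 5, 33, 44, 15, 49]
Tree (level-order array): [17, 5, 35, None, 15, 18, 45, None, None, None, 19, 44, 49, None, 33]
BFS from the root, enqueuing left then right child of each popped node:
  queue [17] -> pop 17, enqueue [5, 35], visited so far: [17]
  queue [5, 35] -> pop 5, enqueue [15], visited so far: [17, 5]
  queue [35, 15] -> pop 35, enqueue [18, 45], visited so far: [17, 5, 35]
  queue [15, 18, 45] -> pop 15, enqueue [none], visited so far: [17, 5, 35, 15]
  queue [18, 45] -> pop 18, enqueue [19], visited so far: [17, 5, 35, 15, 18]
  queue [45, 19] -> pop 45, enqueue [44, 49], visited so far: [17, 5, 35, 15, 18, 45]
  queue [19, 44, 49] -> pop 19, enqueue [33], visited so far: [17, 5, 35, 15, 18, 45, 19]
  queue [44, 49, 33] -> pop 44, enqueue [none], visited so far: [17, 5, 35, 15, 18, 45, 19, 44]
  queue [49, 33] -> pop 49, enqueue [none], visited so far: [17, 5, 35, 15, 18, 45, 19, 44, 49]
  queue [33] -> pop 33, enqueue [none], visited so far: [17, 5, 35, 15, 18, 45, 19, 44, 49, 33]
Result: [17, 5, 35, 15, 18, 45, 19, 44, 49, 33]


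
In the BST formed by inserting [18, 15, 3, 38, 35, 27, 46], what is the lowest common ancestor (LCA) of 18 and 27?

Tree insertion order: [18, 15, 3, 38, 35, 27, 46]
Tree (level-order array): [18, 15, 38, 3, None, 35, 46, None, None, 27]
In a BST, the LCA of p=18, q=27 is the first node v on the
root-to-leaf path with p <= v <= q (go left if both < v, right if both > v).
Walk from root:
  at 18: 18 <= 18 <= 27, this is the LCA
LCA = 18


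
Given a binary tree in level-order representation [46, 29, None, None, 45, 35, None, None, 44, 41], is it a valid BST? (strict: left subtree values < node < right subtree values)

Level-order array: [46, 29, None, None, 45, 35, None, None, 44, 41]
Validate using subtree bounds (lo, hi): at each node, require lo < value < hi,
then recurse left with hi=value and right with lo=value.
Preorder trace (stopping at first violation):
  at node 46 with bounds (-inf, +inf): OK
  at node 29 with bounds (-inf, 46): OK
  at node 45 with bounds (29, 46): OK
  at node 35 with bounds (29, 45): OK
  at node 44 with bounds (35, 45): OK
  at node 41 with bounds (35, 44): OK
No violation found at any node.
Result: Valid BST


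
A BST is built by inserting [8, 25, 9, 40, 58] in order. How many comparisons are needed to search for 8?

Search path for 8: 8
Found: True
Comparisons: 1


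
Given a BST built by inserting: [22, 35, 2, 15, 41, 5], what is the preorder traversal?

Tree insertion order: [22, 35, 2, 15, 41, 5]
Tree (level-order array): [22, 2, 35, None, 15, None, 41, 5]
Preorder traversal: [22, 2, 15, 5, 35, 41]


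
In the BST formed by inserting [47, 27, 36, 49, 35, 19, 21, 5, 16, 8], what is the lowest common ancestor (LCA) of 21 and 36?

Tree insertion order: [47, 27, 36, 49, 35, 19, 21, 5, 16, 8]
Tree (level-order array): [47, 27, 49, 19, 36, None, None, 5, 21, 35, None, None, 16, None, None, None, None, 8]
In a BST, the LCA of p=21, q=36 is the first node v on the
root-to-leaf path with p <= v <= q (go left if both < v, right if both > v).
Walk from root:
  at 47: both 21 and 36 < 47, go left
  at 27: 21 <= 27 <= 36, this is the LCA
LCA = 27


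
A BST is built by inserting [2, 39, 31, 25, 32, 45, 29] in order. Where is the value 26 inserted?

Starting tree (level order): [2, None, 39, 31, 45, 25, 32, None, None, None, 29]
Insertion path: 2 -> 39 -> 31 -> 25 -> 29
Result: insert 26 as left child of 29
Final tree (level order): [2, None, 39, 31, 45, 25, 32, None, None, None, 29, None, None, 26]


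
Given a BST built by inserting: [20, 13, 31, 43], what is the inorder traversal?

Tree insertion order: [20, 13, 31, 43]
Tree (level-order array): [20, 13, 31, None, None, None, 43]
Inorder traversal: [13, 20, 31, 43]


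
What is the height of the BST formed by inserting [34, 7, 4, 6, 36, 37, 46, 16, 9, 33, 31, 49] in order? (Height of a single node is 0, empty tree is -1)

Insertion order: [34, 7, 4, 6, 36, 37, 46, 16, 9, 33, 31, 49]
Tree (level-order array): [34, 7, 36, 4, 16, None, 37, None, 6, 9, 33, None, 46, None, None, None, None, 31, None, None, 49]
Compute height bottom-up (empty subtree = -1):
  height(6) = 1 + max(-1, -1) = 0
  height(4) = 1 + max(-1, 0) = 1
  height(9) = 1 + max(-1, -1) = 0
  height(31) = 1 + max(-1, -1) = 0
  height(33) = 1 + max(0, -1) = 1
  height(16) = 1 + max(0, 1) = 2
  height(7) = 1 + max(1, 2) = 3
  height(49) = 1 + max(-1, -1) = 0
  height(46) = 1 + max(-1, 0) = 1
  height(37) = 1 + max(-1, 1) = 2
  height(36) = 1 + max(-1, 2) = 3
  height(34) = 1 + max(3, 3) = 4
Height = 4


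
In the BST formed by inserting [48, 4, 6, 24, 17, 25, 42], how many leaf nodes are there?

Tree built from: [48, 4, 6, 24, 17, 25, 42]
Tree (level-order array): [48, 4, None, None, 6, None, 24, 17, 25, None, None, None, 42]
Rule: A leaf has 0 children.
Per-node child counts:
  node 48: 1 child(ren)
  node 4: 1 child(ren)
  node 6: 1 child(ren)
  node 24: 2 child(ren)
  node 17: 0 child(ren)
  node 25: 1 child(ren)
  node 42: 0 child(ren)
Matching nodes: [17, 42]
Count of leaf nodes: 2


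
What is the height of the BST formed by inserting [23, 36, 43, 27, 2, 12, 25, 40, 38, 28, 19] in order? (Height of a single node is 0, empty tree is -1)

Insertion order: [23, 36, 43, 27, 2, 12, 25, 40, 38, 28, 19]
Tree (level-order array): [23, 2, 36, None, 12, 27, 43, None, 19, 25, 28, 40, None, None, None, None, None, None, None, 38]
Compute height bottom-up (empty subtree = -1):
  height(19) = 1 + max(-1, -1) = 0
  height(12) = 1 + max(-1, 0) = 1
  height(2) = 1 + max(-1, 1) = 2
  height(25) = 1 + max(-1, -1) = 0
  height(28) = 1 + max(-1, -1) = 0
  height(27) = 1 + max(0, 0) = 1
  height(38) = 1 + max(-1, -1) = 0
  height(40) = 1 + max(0, -1) = 1
  height(43) = 1 + max(1, -1) = 2
  height(36) = 1 + max(1, 2) = 3
  height(23) = 1 + max(2, 3) = 4
Height = 4


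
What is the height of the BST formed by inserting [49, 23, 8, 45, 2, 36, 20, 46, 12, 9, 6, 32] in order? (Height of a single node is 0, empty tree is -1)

Insertion order: [49, 23, 8, 45, 2, 36, 20, 46, 12, 9, 6, 32]
Tree (level-order array): [49, 23, None, 8, 45, 2, 20, 36, 46, None, 6, 12, None, 32, None, None, None, None, None, 9]
Compute height bottom-up (empty subtree = -1):
  height(6) = 1 + max(-1, -1) = 0
  height(2) = 1 + max(-1, 0) = 1
  height(9) = 1 + max(-1, -1) = 0
  height(12) = 1 + max(0, -1) = 1
  height(20) = 1 + max(1, -1) = 2
  height(8) = 1 + max(1, 2) = 3
  height(32) = 1 + max(-1, -1) = 0
  height(36) = 1 + max(0, -1) = 1
  height(46) = 1 + max(-1, -1) = 0
  height(45) = 1 + max(1, 0) = 2
  height(23) = 1 + max(3, 2) = 4
  height(49) = 1 + max(4, -1) = 5
Height = 5


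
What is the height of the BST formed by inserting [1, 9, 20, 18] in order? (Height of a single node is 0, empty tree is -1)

Insertion order: [1, 9, 20, 18]
Tree (level-order array): [1, None, 9, None, 20, 18]
Compute height bottom-up (empty subtree = -1):
  height(18) = 1 + max(-1, -1) = 0
  height(20) = 1 + max(0, -1) = 1
  height(9) = 1 + max(-1, 1) = 2
  height(1) = 1 + max(-1, 2) = 3
Height = 3


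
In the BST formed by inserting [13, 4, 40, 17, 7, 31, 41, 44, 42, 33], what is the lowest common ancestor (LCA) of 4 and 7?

Tree insertion order: [13, 4, 40, 17, 7, 31, 41, 44, 42, 33]
Tree (level-order array): [13, 4, 40, None, 7, 17, 41, None, None, None, 31, None, 44, None, 33, 42]
In a BST, the LCA of p=4, q=7 is the first node v on the
root-to-leaf path with p <= v <= q (go left if both < v, right if both > v).
Walk from root:
  at 13: both 4 and 7 < 13, go left
  at 4: 4 <= 4 <= 7, this is the LCA
LCA = 4


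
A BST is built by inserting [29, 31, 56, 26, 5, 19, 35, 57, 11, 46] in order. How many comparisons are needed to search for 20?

Search path for 20: 29 -> 26 -> 5 -> 19
Found: False
Comparisons: 4


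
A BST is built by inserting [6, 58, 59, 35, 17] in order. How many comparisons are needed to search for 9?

Search path for 9: 6 -> 58 -> 35 -> 17
Found: False
Comparisons: 4


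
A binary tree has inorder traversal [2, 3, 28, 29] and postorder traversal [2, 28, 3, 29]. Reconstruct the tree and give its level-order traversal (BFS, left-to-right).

Inorder:   [2, 3, 28, 29]
Postorder: [2, 28, 3, 29]
Algorithm: postorder visits root last, so walk postorder right-to-left;
each value is the root of the current inorder slice — split it at that
value, recurse on the right subtree first, then the left.
Recursive splits:
  root=29; inorder splits into left=[2, 3, 28], right=[]
  root=3; inorder splits into left=[2], right=[28]
  root=28; inorder splits into left=[], right=[]
  root=2; inorder splits into left=[], right=[]
Reconstructed level-order: [29, 3, 2, 28]


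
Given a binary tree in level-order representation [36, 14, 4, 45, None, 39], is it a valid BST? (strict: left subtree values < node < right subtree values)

Level-order array: [36, 14, 4, 45, None, 39]
Validate using subtree bounds (lo, hi): at each node, require lo < value < hi,
then recurse left with hi=value and right with lo=value.
Preorder trace (stopping at first violation):
  at node 36 with bounds (-inf, +inf): OK
  at node 14 with bounds (-inf, 36): OK
  at node 45 with bounds (-inf, 14): VIOLATION
Node 45 violates its bound: not (-inf < 45 < 14).
Result: Not a valid BST


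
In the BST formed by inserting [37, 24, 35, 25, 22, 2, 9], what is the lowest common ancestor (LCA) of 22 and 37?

Tree insertion order: [37, 24, 35, 25, 22, 2, 9]
Tree (level-order array): [37, 24, None, 22, 35, 2, None, 25, None, None, 9]
In a BST, the LCA of p=22, q=37 is the first node v on the
root-to-leaf path with p <= v <= q (go left if both < v, right if both > v).
Walk from root:
  at 37: 22 <= 37 <= 37, this is the LCA
LCA = 37


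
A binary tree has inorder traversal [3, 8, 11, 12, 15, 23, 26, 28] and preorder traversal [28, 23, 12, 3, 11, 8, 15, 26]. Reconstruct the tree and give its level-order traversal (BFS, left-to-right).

Inorder:  [3, 8, 11, 12, 15, 23, 26, 28]
Preorder: [28, 23, 12, 3, 11, 8, 15, 26]
Algorithm: preorder visits root first, so consume preorder in order;
for each root, split the current inorder slice at that value into
left-subtree inorder and right-subtree inorder, then recurse.
Recursive splits:
  root=28; inorder splits into left=[3, 8, 11, 12, 15, 23, 26], right=[]
  root=23; inorder splits into left=[3, 8, 11, 12, 15], right=[26]
  root=12; inorder splits into left=[3, 8, 11], right=[15]
  root=3; inorder splits into left=[], right=[8, 11]
  root=11; inorder splits into left=[8], right=[]
  root=8; inorder splits into left=[], right=[]
  root=15; inorder splits into left=[], right=[]
  root=26; inorder splits into left=[], right=[]
Reconstructed level-order: [28, 23, 12, 26, 3, 15, 11, 8]


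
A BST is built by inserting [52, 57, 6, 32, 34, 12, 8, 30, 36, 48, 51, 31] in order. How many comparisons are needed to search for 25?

Search path for 25: 52 -> 6 -> 32 -> 12 -> 30
Found: False
Comparisons: 5


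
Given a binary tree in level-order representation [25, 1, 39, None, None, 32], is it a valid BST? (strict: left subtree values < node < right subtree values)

Level-order array: [25, 1, 39, None, None, 32]
Validate using subtree bounds (lo, hi): at each node, require lo < value < hi,
then recurse left with hi=value and right with lo=value.
Preorder trace (stopping at first violation):
  at node 25 with bounds (-inf, +inf): OK
  at node 1 with bounds (-inf, 25): OK
  at node 39 with bounds (25, +inf): OK
  at node 32 with bounds (25, 39): OK
No violation found at any node.
Result: Valid BST


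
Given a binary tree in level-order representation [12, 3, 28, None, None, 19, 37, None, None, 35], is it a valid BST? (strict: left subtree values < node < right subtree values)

Level-order array: [12, 3, 28, None, None, 19, 37, None, None, 35]
Validate using subtree bounds (lo, hi): at each node, require lo < value < hi,
then recurse left with hi=value and right with lo=value.
Preorder trace (stopping at first violation):
  at node 12 with bounds (-inf, +inf): OK
  at node 3 with bounds (-inf, 12): OK
  at node 28 with bounds (12, +inf): OK
  at node 19 with bounds (12, 28): OK
  at node 37 with bounds (28, +inf): OK
  at node 35 with bounds (28, 37): OK
No violation found at any node.
Result: Valid BST


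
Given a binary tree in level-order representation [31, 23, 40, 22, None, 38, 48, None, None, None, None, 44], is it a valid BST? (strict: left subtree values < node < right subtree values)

Level-order array: [31, 23, 40, 22, None, 38, 48, None, None, None, None, 44]
Validate using subtree bounds (lo, hi): at each node, require lo < value < hi,
then recurse left with hi=value and right with lo=value.
Preorder trace (stopping at first violation):
  at node 31 with bounds (-inf, +inf): OK
  at node 23 with bounds (-inf, 31): OK
  at node 22 with bounds (-inf, 23): OK
  at node 40 with bounds (31, +inf): OK
  at node 38 with bounds (31, 40): OK
  at node 48 with bounds (40, +inf): OK
  at node 44 with bounds (40, 48): OK
No violation found at any node.
Result: Valid BST


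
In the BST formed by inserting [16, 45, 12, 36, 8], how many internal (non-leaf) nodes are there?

Tree built from: [16, 45, 12, 36, 8]
Tree (level-order array): [16, 12, 45, 8, None, 36]
Rule: An internal node has at least one child.
Per-node child counts:
  node 16: 2 child(ren)
  node 12: 1 child(ren)
  node 8: 0 child(ren)
  node 45: 1 child(ren)
  node 36: 0 child(ren)
Matching nodes: [16, 12, 45]
Count of internal (non-leaf) nodes: 3


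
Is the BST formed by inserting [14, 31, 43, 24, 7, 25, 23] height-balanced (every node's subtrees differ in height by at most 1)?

Tree (level-order array): [14, 7, 31, None, None, 24, 43, 23, 25]
Definition: a tree is height-balanced if, at every node, |h(left) - h(right)| <= 1 (empty subtree has height -1).
Bottom-up per-node check:
  node 7: h_left=-1, h_right=-1, diff=0 [OK], height=0
  node 23: h_left=-1, h_right=-1, diff=0 [OK], height=0
  node 25: h_left=-1, h_right=-1, diff=0 [OK], height=0
  node 24: h_left=0, h_right=0, diff=0 [OK], height=1
  node 43: h_left=-1, h_right=-1, diff=0 [OK], height=0
  node 31: h_left=1, h_right=0, diff=1 [OK], height=2
  node 14: h_left=0, h_right=2, diff=2 [FAIL (|0-2|=2 > 1)], height=3
Node 14 violates the condition: |0 - 2| = 2 > 1.
Result: Not balanced


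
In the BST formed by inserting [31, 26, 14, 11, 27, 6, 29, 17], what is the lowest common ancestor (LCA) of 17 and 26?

Tree insertion order: [31, 26, 14, 11, 27, 6, 29, 17]
Tree (level-order array): [31, 26, None, 14, 27, 11, 17, None, 29, 6]
In a BST, the LCA of p=17, q=26 is the first node v on the
root-to-leaf path with p <= v <= q (go left if both < v, right if both > v).
Walk from root:
  at 31: both 17 and 26 < 31, go left
  at 26: 17 <= 26 <= 26, this is the LCA
LCA = 26


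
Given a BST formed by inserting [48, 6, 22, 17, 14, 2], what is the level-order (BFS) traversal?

Tree insertion order: [48, 6, 22, 17, 14, 2]
Tree (level-order array): [48, 6, None, 2, 22, None, None, 17, None, 14]
BFS from the root, enqueuing left then right child of each popped node:
  queue [48] -> pop 48, enqueue [6], visited so far: [48]
  queue [6] -> pop 6, enqueue [2, 22], visited so far: [48, 6]
  queue [2, 22] -> pop 2, enqueue [none], visited so far: [48, 6, 2]
  queue [22] -> pop 22, enqueue [17], visited so far: [48, 6, 2, 22]
  queue [17] -> pop 17, enqueue [14], visited so far: [48, 6, 2, 22, 17]
  queue [14] -> pop 14, enqueue [none], visited so far: [48, 6, 2, 22, 17, 14]
Result: [48, 6, 2, 22, 17, 14]


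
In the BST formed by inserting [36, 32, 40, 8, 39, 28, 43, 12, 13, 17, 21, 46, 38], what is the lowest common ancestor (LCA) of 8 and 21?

Tree insertion order: [36, 32, 40, 8, 39, 28, 43, 12, 13, 17, 21, 46, 38]
Tree (level-order array): [36, 32, 40, 8, None, 39, 43, None, 28, 38, None, None, 46, 12, None, None, None, None, None, None, 13, None, 17, None, 21]
In a BST, the LCA of p=8, q=21 is the first node v on the
root-to-leaf path with p <= v <= q (go left if both < v, right if both > v).
Walk from root:
  at 36: both 8 and 21 < 36, go left
  at 32: both 8 and 21 < 32, go left
  at 8: 8 <= 8 <= 21, this is the LCA
LCA = 8
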